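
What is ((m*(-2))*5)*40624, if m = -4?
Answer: 1624960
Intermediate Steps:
((m*(-2))*5)*40624 = (-4*(-2)*5)*40624 = (8*5)*40624 = 40*40624 = 1624960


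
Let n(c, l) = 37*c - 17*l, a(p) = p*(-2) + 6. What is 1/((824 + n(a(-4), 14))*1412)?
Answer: 1/1558848 ≈ 6.4150e-7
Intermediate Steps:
a(p) = 6 - 2*p (a(p) = -2*p + 6 = 6 - 2*p)
n(c, l) = -17*l + 37*c
1/((824 + n(a(-4), 14))*1412) = 1/((824 + (-17*14 + 37*(6 - 2*(-4))))*1412) = 1/((824 + (-238 + 37*(6 + 8)))*1412) = 1/((824 + (-238 + 37*14))*1412) = 1/((824 + (-238 + 518))*1412) = 1/((824 + 280)*1412) = 1/(1104*1412) = 1/1558848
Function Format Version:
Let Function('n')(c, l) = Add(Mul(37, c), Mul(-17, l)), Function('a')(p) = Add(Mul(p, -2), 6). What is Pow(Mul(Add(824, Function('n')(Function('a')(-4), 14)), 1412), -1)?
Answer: Rational(1, 1558848) ≈ 6.4150e-7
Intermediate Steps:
Function('a')(p) = Add(6, Mul(-2, p)) (Function('a')(p) = Add(Mul(-2, p), 6) = Add(6, Mul(-2, p)))
Function('n')(c, l) = Add(Mul(-17, l), Mul(37, c))
Pow(Mul(Add(824, Function('n')(Function('a')(-4), 14)), 1412), -1) = Pow(Mul(Add(824, Add(Mul(-17, 14), Mul(37, Add(6, Mul(-2, -4))))), 1412), -1) = Pow(Mul(Add(824, Add(-238, Mul(37, Add(6, 8)))), 1412), -1) = Pow(Mul(Add(824, Add(-238, Mul(37, 14))), 1412), -1) = Pow(Mul(Add(824, Add(-238, 518)), 1412), -1) = Pow(Mul(Add(824, 280), 1412), -1) = Pow(Mul(1104, 1412), -1) = Pow(1558848, -1) = Rational(1, 1558848)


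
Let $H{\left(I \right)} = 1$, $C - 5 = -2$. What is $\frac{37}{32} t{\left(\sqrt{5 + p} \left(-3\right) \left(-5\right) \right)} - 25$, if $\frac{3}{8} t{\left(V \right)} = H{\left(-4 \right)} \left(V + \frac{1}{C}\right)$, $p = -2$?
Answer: $- \frac{863}{36} + \frac{185 \sqrt{3}}{4} \approx 56.135$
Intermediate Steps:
$C = 3$ ($C = 5 - 2 = 3$)
$t{\left(V \right)} = \frac{8}{9} + \frac{8 V}{3}$ ($t{\left(V \right)} = \frac{8 \cdot 1 \left(V + \frac{1}{3}\right)}{3} = \frac{8 \cdot 1 \left(\frac{1}{3} + V\right)}{3} = \frac{8 \left(\frac{1}{3} + V\right)}{3} = \frac{8}{9} + \frac{8 V}{3}$)
$\frac{37}{32} t{\left(\sqrt{5 + p} \left(-3\right) \left(-5\right) \right)} - 25 = \frac{37}{32} \left(\frac{8}{9} + \frac{8 \sqrt{5 - 2} \left(-3\right) \left(-5\right)}{3}\right) - 25 = 37 \cdot \frac{1}{32} \left(\frac{8}{9} + \frac{8 \sqrt{3} \left(-3\right) \left(-5\right)}{3}\right) - 25 = \frac{37 \left(\frac{8}{9} + \frac{8 - 3 \sqrt{3} \left(-5\right)}{3}\right)}{32} - 25 = \frac{37 \left(\frac{8}{9} + \frac{8 \cdot 15 \sqrt{3}}{3}\right)}{32} - 25 = \frac{37 \left(\frac{8}{9} + 40 \sqrt{3}\right)}{32} - 25 = \left(\frac{37}{36} + \frac{185 \sqrt{3}}{4}\right) - 25 = - \frac{863}{36} + \frac{185 \sqrt{3}}{4}$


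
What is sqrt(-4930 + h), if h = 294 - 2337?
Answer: I*sqrt(6973) ≈ 83.505*I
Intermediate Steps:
h = -2043
sqrt(-4930 + h) = sqrt(-4930 - 2043) = sqrt(-6973) = I*sqrt(6973)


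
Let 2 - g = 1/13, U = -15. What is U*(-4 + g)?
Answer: 405/13 ≈ 31.154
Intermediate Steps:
g = 25/13 (g = 2 - 1/13 = 25/13 ≈ 1.9231)
U*(-4 + g) = -15*(-4 + 25/13) = -15*(-27/13) = 405/13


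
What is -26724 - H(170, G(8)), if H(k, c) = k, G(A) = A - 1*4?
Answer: -26894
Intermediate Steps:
G(A) = -4 + A (G(A) = A - 4 = -4 + A)
-26724 - H(170, G(8)) = -26724 - 1*170 = -26724 - 170 = -26894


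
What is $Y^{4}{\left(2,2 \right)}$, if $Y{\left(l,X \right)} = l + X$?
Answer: $256$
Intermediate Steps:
$Y{\left(l,X \right)} = X + l$
$Y^{4}{\left(2,2 \right)} = \left(2 + 2\right)^{4} = 4^{4} = 256$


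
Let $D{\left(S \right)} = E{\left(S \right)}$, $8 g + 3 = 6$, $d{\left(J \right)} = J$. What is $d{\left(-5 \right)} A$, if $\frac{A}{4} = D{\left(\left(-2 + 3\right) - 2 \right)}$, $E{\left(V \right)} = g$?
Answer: $- \frac{15}{2} \approx -7.5$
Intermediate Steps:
$g = \frac{3}{8}$ ($g = - \frac{3}{8} + \frac{1}{8} \cdot 6 = - \frac{3}{8} + \frac{3}{4} = \frac{3}{8} \approx 0.375$)
$E{\left(V \right)} = \frac{3}{8}$
$D{\left(S \right)} = \frac{3}{8}$
$A = \frac{3}{2}$ ($A = 4 \cdot \frac{3}{8} = \frac{3}{2} \approx 1.5$)
$d{\left(-5 \right)} A = \left(-5\right) \frac{3}{2} = - \frac{15}{2}$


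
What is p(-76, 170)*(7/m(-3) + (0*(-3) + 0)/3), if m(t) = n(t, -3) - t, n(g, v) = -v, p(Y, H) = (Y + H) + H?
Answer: 308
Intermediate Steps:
p(Y, H) = Y + 2*H (p(Y, H) = (H + Y) + H = Y + 2*H)
m(t) = 3 - t (m(t) = -1*(-3) - t = 3 - t)
p(-76, 170)*(7/m(-3) + (0*(-3) + 0)/3) = (-76 + 2*170)*(7/(3 - 1*(-3)) + (0*(-3) + 0)/3) = (-76 + 340)*(7/(3 + 3) + (0 + 0)*(⅓)) = 264*(7/6 + 0*(⅓)) = 264*(7*(⅙) + 0) = 264*(7/6 + 0) = 264*(7/6) = 308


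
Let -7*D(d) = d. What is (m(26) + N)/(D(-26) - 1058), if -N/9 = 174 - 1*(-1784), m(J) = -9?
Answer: 13713/820 ≈ 16.723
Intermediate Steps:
N = -17622 (N = -9*(174 - 1*(-1784)) = -9*(174 + 1784) = -9*1958 = -17622)
D(d) = -d/7
(m(26) + N)/(D(-26) - 1058) = (-9 - 17622)/(-⅐*(-26) - 1058) = -17631/(26/7 - 1058) = -17631/(-7380/7) = -17631*(-7/7380) = 13713/820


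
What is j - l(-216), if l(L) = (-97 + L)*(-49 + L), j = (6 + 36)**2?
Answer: -81181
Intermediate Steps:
j = 1764 (j = 42**2 = 1764)
j - l(-216) = 1764 - (4753 + (-216)**2 - 146*(-216)) = 1764 - (4753 + 46656 + 31536) = 1764 - 1*82945 = 1764 - 82945 = -81181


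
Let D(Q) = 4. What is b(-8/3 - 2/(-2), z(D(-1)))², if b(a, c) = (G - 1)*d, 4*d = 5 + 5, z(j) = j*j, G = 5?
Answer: 100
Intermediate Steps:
z(j) = j²
d = 5/2 (d = (5 + 5)/4 = (¼)*10 = 5/2 ≈ 2.5000)
b(a, c) = 10 (b(a, c) = (5 - 1)*(5/2) = 4*(5/2) = 10)
b(-8/3 - 2/(-2), z(D(-1)))² = 10² = 100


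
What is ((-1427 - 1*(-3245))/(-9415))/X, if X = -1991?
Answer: 1818/18745265 ≈ 9.6984e-5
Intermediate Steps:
((-1427 - 1*(-3245))/(-9415))/X = ((-1427 - 1*(-3245))/(-9415))/(-1991) = ((-1427 + 3245)*(-1/9415))*(-1/1991) = (1818*(-1/9415))*(-1/1991) = -1818/9415*(-1/1991) = 1818/18745265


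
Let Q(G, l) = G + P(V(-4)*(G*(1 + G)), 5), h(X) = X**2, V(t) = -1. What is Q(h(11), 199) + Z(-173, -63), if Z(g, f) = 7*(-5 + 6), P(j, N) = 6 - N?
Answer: 129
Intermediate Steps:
Z(g, f) = 7 (Z(g, f) = 7*1 = 7)
Q(G, l) = 1 + G (Q(G, l) = G + (6 - 1*5) = G + (6 - 5) = G + 1 = 1 + G)
Q(h(11), 199) + Z(-173, -63) = (1 + 11**2) + 7 = (1 + 121) + 7 = 122 + 7 = 129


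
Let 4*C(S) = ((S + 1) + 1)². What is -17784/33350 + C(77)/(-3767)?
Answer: -238053331/251258900 ≈ -0.94744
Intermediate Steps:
C(S) = (2 + S)²/4 (C(S) = ((S + 1) + 1)²/4 = ((1 + S) + 1)²/4 = (2 + S)²/4)
-17784/33350 + C(77)/(-3767) = -17784/33350 + ((2 + 77)²/4)/(-3767) = -17784*1/33350 + ((¼)*79²)*(-1/3767) = -8892/16675 + ((¼)*6241)*(-1/3767) = -8892/16675 + (6241/4)*(-1/3767) = -8892/16675 - 6241/15068 = -238053331/251258900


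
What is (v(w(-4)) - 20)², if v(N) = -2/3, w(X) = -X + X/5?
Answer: 3844/9 ≈ 427.11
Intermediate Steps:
w(X) = -4*X/5 (w(X) = -X + X*(⅕) = -X + X/5 = -4*X/5)
v(N) = -⅔ (v(N) = -2*⅓ = -⅔)
(v(w(-4)) - 20)² = (-⅔ - 20)² = (-62/3)² = 3844/9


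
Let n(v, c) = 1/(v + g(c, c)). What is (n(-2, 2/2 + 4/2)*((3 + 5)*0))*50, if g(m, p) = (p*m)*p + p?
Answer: 0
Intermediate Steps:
g(m, p) = p + m*p² (g(m, p) = (m*p)*p + p = m*p² + p = p + m*p²)
n(v, c) = 1/(v + c*(1 + c²)) (n(v, c) = 1/(v + c*(1 + c*c)) = 1/(v + c*(1 + c²)))
(n(-2, 2/2 + 4/2)*((3 + 5)*0))*50 = (((3 + 5)*0)/((2/2 + 4/2) - 2 + (2/2 + 4/2)³))*50 = ((8*0)/((2*(½) + 4*(½)) - 2 + (2*(½) + 4*(½))³))*50 = (0/((1 + 2) - 2 + (1 + 2)³))*50 = (0/(3 - 2 + 3³))*50 = (0/(3 - 2 + 27))*50 = (0/28)*50 = ((1/28)*0)*50 = 0*50 = 0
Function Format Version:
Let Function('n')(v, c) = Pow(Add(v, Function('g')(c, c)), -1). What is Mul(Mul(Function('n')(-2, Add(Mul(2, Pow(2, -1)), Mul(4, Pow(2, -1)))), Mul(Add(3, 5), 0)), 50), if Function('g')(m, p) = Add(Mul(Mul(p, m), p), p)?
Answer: 0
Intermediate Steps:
Function('g')(m, p) = Add(p, Mul(m, Pow(p, 2))) (Function('g')(m, p) = Add(Mul(Mul(m, p), p), p) = Add(Mul(m, Pow(p, 2)), p) = Add(p, Mul(m, Pow(p, 2))))
Function('n')(v, c) = Pow(Add(v, Mul(c, Add(1, Pow(c, 2)))), -1) (Function('n')(v, c) = Pow(Add(v, Mul(c, Add(1, Mul(c, c)))), -1) = Pow(Add(v, Mul(c, Add(1, Pow(c, 2)))), -1))
Mul(Mul(Function('n')(-2, Add(Mul(2, Pow(2, -1)), Mul(4, Pow(2, -1)))), Mul(Add(3, 5), 0)), 50) = Mul(Mul(Pow(Add(Add(Mul(2, Pow(2, -1)), Mul(4, Pow(2, -1))), -2, Pow(Add(Mul(2, Pow(2, -1)), Mul(4, Pow(2, -1))), 3)), -1), Mul(Add(3, 5), 0)), 50) = Mul(Mul(Pow(Add(Add(Mul(2, Rational(1, 2)), Mul(4, Rational(1, 2))), -2, Pow(Add(Mul(2, Rational(1, 2)), Mul(4, Rational(1, 2))), 3)), -1), Mul(8, 0)), 50) = Mul(Mul(Pow(Add(Add(1, 2), -2, Pow(Add(1, 2), 3)), -1), 0), 50) = Mul(Mul(Pow(Add(3, -2, Pow(3, 3)), -1), 0), 50) = Mul(Mul(Pow(Add(3, -2, 27), -1), 0), 50) = Mul(Mul(Pow(28, -1), 0), 50) = Mul(Mul(Rational(1, 28), 0), 50) = Mul(0, 50) = 0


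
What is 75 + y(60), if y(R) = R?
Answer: 135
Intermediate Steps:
75 + y(60) = 75 + 60 = 135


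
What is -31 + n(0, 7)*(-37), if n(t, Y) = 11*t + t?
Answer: -31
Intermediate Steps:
n(t, Y) = 12*t
-31 + n(0, 7)*(-37) = -31 + (12*0)*(-37) = -31 + 0*(-37) = -31 + 0 = -31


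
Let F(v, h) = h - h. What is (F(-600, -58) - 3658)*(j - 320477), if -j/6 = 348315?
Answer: 8817122486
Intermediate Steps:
j = -2089890 (j = -6*348315 = -2089890)
F(v, h) = 0
(F(-600, -58) - 3658)*(j - 320477) = (0 - 3658)*(-2089890 - 320477) = -3658*(-2410367) = 8817122486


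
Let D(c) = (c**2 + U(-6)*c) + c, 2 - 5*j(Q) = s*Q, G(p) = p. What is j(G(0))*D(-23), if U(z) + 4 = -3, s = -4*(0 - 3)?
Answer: 1334/5 ≈ 266.80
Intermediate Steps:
s = 12 (s = -4*(-3) = 12)
U(z) = -7 (U(z) = -4 - 3 = -7)
j(Q) = 2/5 - 12*Q/5
D(c) = c**2 - 6*c (D(c) = (c**2 - 7*c) + c = c**2 - 6*c)
j(G(0))*D(-23) = (2/5 - 12/5*0)*(-23*(-6 - 23)) = (2/5 + 0)*(-23*(-29)) = (2/5)*667 = 1334/5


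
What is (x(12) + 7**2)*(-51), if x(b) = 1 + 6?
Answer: -2856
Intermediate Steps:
x(b) = 7
(x(12) + 7**2)*(-51) = (7 + 7**2)*(-51) = (7 + 49)*(-51) = 56*(-51) = -2856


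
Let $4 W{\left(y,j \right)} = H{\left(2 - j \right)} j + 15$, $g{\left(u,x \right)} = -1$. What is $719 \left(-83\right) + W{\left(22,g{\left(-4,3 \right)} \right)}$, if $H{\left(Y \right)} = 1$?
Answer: $- \frac{119347}{2} \approx -59674.0$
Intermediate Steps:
$W{\left(y,j \right)} = \frac{15}{4} + \frac{j}{4}$ ($W{\left(y,j \right)} = \frac{1 j + 15}{4} = \frac{j + 15}{4} = \frac{15 + j}{4} = \frac{15}{4} + \frac{j}{4}$)
$719 \left(-83\right) + W{\left(22,g{\left(-4,3 \right)} \right)} = 719 \left(-83\right) + \left(\frac{15}{4} + \frac{1}{4} \left(-1\right)\right) = -59677 + \left(\frac{15}{4} - \frac{1}{4}\right) = -59677 + \frac{7}{2} = - \frac{119347}{2}$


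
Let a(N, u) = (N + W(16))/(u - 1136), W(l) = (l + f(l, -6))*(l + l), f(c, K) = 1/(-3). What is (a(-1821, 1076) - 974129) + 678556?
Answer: -53199181/180 ≈ -2.9555e+5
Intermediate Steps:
f(c, K) = -⅓
W(l) = 2*l*(-⅓ + l) (W(l) = (l - ⅓)*(l + l) = (-⅓ + l)*(2*l) = 2*l*(-⅓ + l))
a(N, u) = (1504/3 + N)/(-1136 + u) (a(N, u) = (N + (⅔)*16*(-1 + 3*16))/(u - 1136) = (N + (⅔)*16*(-1 + 48))/(-1136 + u) = (N + (⅔)*16*47)/(-1136 + u) = (N + 1504/3)/(-1136 + u) = (1504/3 + N)/(-1136 + u))
(a(-1821, 1076) - 974129) + 678556 = ((1504/3 - 1821)/(-1136 + 1076) - 974129) + 678556 = (-3959/3/(-60) - 974129) + 678556 = (-1/60*(-3959/3) - 974129) + 678556 = (3959/180 - 974129) + 678556 = -175339261/180 + 678556 = -53199181/180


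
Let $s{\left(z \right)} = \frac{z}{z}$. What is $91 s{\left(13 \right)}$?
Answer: $91$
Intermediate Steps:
$s{\left(z \right)} = 1$
$91 s{\left(13 \right)} = 91 \cdot 1 = 91$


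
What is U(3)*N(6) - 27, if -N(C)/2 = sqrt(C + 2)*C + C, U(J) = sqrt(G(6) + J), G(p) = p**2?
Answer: -27 - 24*sqrt(78) - 12*sqrt(39) ≈ -313.90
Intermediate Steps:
U(J) = sqrt(36 + J) (U(J) = sqrt(6**2 + J) = sqrt(36 + J))
N(C) = -2*C - 2*C*sqrt(2 + C) (N(C) = -2*(sqrt(C + 2)*C + C) = -2*(sqrt(2 + C)*C + C) = -2*(C*sqrt(2 + C) + C) = -2*(C + C*sqrt(2 + C)) = -2*C - 2*C*sqrt(2 + C))
U(3)*N(6) - 27 = sqrt(36 + 3)*(-2*6*(1 + sqrt(2 + 6))) - 27 = sqrt(39)*(-2*6*(1 + sqrt(8))) - 27 = sqrt(39)*(-2*6*(1 + 2*sqrt(2))) - 27 = sqrt(39)*(-12 - 24*sqrt(2)) - 27 = -27 + sqrt(39)*(-12 - 24*sqrt(2))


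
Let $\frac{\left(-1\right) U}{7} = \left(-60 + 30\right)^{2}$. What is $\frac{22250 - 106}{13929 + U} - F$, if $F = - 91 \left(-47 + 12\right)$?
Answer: $- \frac{24276221}{7629} \approx -3182.1$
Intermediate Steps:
$U = -6300$ ($U = - 7 \left(-60 + 30\right)^{2} = - 7 \left(-30\right)^{2} = \left(-7\right) 900 = -6300$)
$F = 3185$ ($F = \left(-91\right) \left(-35\right) = 3185$)
$\frac{22250 - 106}{13929 + U} - F = \frac{22250 - 106}{13929 - 6300} - 3185 = \frac{22144}{7629} - 3185 = - \frac{24276221}{7629}$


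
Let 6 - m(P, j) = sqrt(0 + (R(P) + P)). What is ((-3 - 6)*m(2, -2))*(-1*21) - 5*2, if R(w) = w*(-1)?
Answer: 1124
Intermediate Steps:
R(w) = -w
m(P, j) = 6 (m(P, j) = 6 - sqrt(0 + (-P + P)) = 6 - sqrt(0 + 0) = 6 - sqrt(0) = 6 - 1*0 = 6 + 0 = 6)
((-3 - 6)*m(2, -2))*(-1*21) - 5*2 = ((-3 - 6)*6)*(-1*21) - 5*2 = -9*6*(-21) - 10 = -54*(-21) - 10 = 1134 - 10 = 1124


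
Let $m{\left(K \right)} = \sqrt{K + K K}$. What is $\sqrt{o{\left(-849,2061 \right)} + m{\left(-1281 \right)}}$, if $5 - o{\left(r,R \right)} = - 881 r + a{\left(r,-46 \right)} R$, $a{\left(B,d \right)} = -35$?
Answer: $\sqrt{-675829 + 16 \sqrt{6405}} \approx 821.31 i$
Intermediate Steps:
$m{\left(K \right)} = \sqrt{K + K^{2}}$
$o{\left(r,R \right)} = 5 + 35 R + 881 r$ ($o{\left(r,R \right)} = 5 - \left(- 881 r - 35 R\right) = 5 + \left(35 R + 881 r\right) = 5 + 35 R + 881 r$)
$\sqrt{o{\left(-849,2061 \right)} + m{\left(-1281 \right)}} = \sqrt{\left(5 + 35 \cdot 2061 + 881 \left(-849\right)\right) + \sqrt{- 1281 \left(1 - 1281\right)}} = \sqrt{\left(5 + 72135 - 747969\right) + \sqrt{\left(-1281\right) \left(-1280\right)}} = \sqrt{-675829 + \sqrt{1639680}} = \sqrt{-675829 + 16 \sqrt{6405}}$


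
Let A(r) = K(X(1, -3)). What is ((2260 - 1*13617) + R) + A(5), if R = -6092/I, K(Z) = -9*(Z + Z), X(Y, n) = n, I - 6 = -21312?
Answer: -120407813/10653 ≈ -11303.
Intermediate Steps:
I = -21306 (I = 6 - 21312 = -21306)
K(Z) = -18*Z
A(r) = 54 (A(r) = -18*(-3) = 54)
R = 3046/10653 (R = -6092/(-21306) = -6092*(-1/21306) = 3046/10653 ≈ 0.28593)
((2260 - 1*13617) + R) + A(5) = ((2260 - 1*13617) + 3046/10653) + 54 = ((2260 - 13617) + 3046/10653) + 54 = (-11357 + 3046/10653) + 54 = -120983075/10653 + 54 = -120407813/10653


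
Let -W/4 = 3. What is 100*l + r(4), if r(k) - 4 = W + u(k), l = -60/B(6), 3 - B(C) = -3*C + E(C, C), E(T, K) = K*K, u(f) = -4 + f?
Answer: 392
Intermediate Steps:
W = -12 (W = -4*3 = -12)
E(T, K) = K²
B(C) = 3 - C² + 3*C (B(C) = 3 - (-3*C + C²) = 3 - (C² - 3*C) = 3 + (-C² + 3*C) = 3 - C² + 3*C)
l = 4 (l = -60/(3 - 1*6² + 3*6) = -60/(3 - 1*36 + 18) = -60/(3 - 36 + 18) = -60/(-15) = -60*(-1/15) = 4)
r(k) = -12 + k (r(k) = 4 + (-12 + (-4 + k)) = 4 + (-16 + k) = -12 + k)
100*l + r(4) = 100*4 + (-12 + 4) = 400 - 8 = 392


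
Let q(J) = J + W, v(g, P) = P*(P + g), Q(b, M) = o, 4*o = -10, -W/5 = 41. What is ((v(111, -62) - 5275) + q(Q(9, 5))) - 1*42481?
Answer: -102003/2 ≈ -51002.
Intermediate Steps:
W = -205 (W = -5*41 = -205)
o = -5/2 (o = (¼)*(-10) = -5/2 ≈ -2.5000)
Q(b, M) = -5/2
q(J) = -205 + J (q(J) = J - 205 = -205 + J)
((v(111, -62) - 5275) + q(Q(9, 5))) - 1*42481 = ((-62*(-62 + 111) - 5275) + (-205 - 5/2)) - 1*42481 = ((-62*49 - 5275) - 415/2) - 42481 = ((-3038 - 5275) - 415/2) - 42481 = (-8313 - 415/2) - 42481 = -17041/2 - 42481 = -102003/2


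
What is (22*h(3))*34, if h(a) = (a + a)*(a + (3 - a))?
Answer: 13464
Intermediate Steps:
h(a) = 6*a (h(a) = (2*a)*3 = 6*a)
(22*h(3))*34 = (22*(6*3))*34 = (22*18)*34 = 396*34 = 13464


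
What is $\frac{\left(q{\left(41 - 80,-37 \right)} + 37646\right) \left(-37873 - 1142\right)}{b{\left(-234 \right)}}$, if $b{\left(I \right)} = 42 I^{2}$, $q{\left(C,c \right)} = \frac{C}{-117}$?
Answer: $- \frac{163196855}{255528} \approx -638.67$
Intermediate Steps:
$q{\left(C,c \right)} = - \frac{C}{117}$ ($q{\left(C,c \right)} = C \left(- \frac{1}{117}\right) = - \frac{C}{117}$)
$\frac{\left(q{\left(41 - 80,-37 \right)} + 37646\right) \left(-37873 - 1142\right)}{b{\left(-234 \right)}} = \frac{\left(- \frac{41 - 80}{117} + 37646\right) \left(-37873 - 1142\right)}{42 \left(-234\right)^{2}} = \frac{\left(\left(- \frac{1}{117}\right) \left(-39\right) + 37646\right) \left(-39015\right)}{42 \cdot 54756} = \frac{\left(\frac{1}{3} + 37646\right) \left(-39015\right)}{2299752} = \frac{112939}{3} \left(-39015\right) \frac{1}{2299752} = \left(-1468771695\right) \frac{1}{2299752} = - \frac{163196855}{255528}$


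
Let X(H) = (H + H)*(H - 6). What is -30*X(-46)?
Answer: -143520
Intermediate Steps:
X(H) = 2*H*(-6 + H) (X(H) = (2*H)*(-6 + H) = 2*H*(-6 + H))
-30*X(-46) = -60*(-46)*(-6 - 46) = -60*(-46)*(-52) = -30*4784 = -143520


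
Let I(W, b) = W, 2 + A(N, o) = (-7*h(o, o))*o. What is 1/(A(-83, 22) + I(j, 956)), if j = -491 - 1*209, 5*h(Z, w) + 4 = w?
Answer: -5/6282 ≈ -0.00079593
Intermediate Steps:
h(Z, w) = -4/5 + w/5
A(N, o) = -2 + o*(28/5 - 7*o/5) (A(N, o) = -2 + (-7*(-4/5 + o/5))*o = -2 + (28/5 - 7*o/5)*o = -2 + o*(28/5 - 7*o/5))
j = -700 (j = -491 - 209 = -700)
1/(A(-83, 22) + I(j, 956)) = 1/((-2 - 7/5*22*(-4 + 22)) - 700) = 1/((-2 - 7/5*22*18) - 700) = 1/((-2 - 2772/5) - 700) = 1/(-2782/5 - 700) = 1/(-6282/5) = -5/6282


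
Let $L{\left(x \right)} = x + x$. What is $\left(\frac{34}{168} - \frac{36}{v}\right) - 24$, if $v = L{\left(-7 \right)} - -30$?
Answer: $- \frac{547}{21} \approx -26.048$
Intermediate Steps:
$L{\left(x \right)} = 2 x$
$v = 16$ ($v = 2 \left(-7\right) - -30 = -14 + 30 = 16$)
$\left(\frac{34}{168} - \frac{36}{v}\right) - 24 = \left(\frac{34}{168} - \frac{36}{16}\right) - 24 = \left(34 \cdot \frac{1}{168} - \frac{9}{4}\right) - 24 = \left(\frac{17}{84} - \frac{9}{4}\right) - 24 = - \frac{43}{21} - 24 = - \frac{547}{21}$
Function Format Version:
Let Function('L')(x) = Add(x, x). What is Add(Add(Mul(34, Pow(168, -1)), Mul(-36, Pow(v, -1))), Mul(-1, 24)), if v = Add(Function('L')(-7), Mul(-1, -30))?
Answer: Rational(-547, 21) ≈ -26.048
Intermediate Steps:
Function('L')(x) = Mul(2, x)
v = 16 (v = Add(Mul(2, -7), Mul(-1, -30)) = Add(-14, 30) = 16)
Add(Add(Mul(34, Pow(168, -1)), Mul(-36, Pow(v, -1))), Mul(-1, 24)) = Add(Add(Mul(34, Pow(168, -1)), Mul(-36, Pow(16, -1))), Mul(-1, 24)) = Add(Add(Mul(34, Rational(1, 168)), Mul(-36, Rational(1, 16))), -24) = Add(Add(Rational(17, 84), Rational(-9, 4)), -24) = Add(Rational(-43, 21), -24) = Rational(-547, 21)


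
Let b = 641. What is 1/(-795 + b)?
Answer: -1/154 ≈ -0.0064935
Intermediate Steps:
1/(-795 + b) = 1/(-795 + 641) = 1/(-154) = -1/154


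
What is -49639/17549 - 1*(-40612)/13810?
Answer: 13592699/121175845 ≈ 0.11217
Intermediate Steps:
-49639/17549 - 1*(-40612)/13810 = -49639*1/17549 + 40612*(1/13810) = -49639/17549 + 20306/6905 = 13592699/121175845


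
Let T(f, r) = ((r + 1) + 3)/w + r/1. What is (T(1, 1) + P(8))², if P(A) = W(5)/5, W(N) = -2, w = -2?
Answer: 361/100 ≈ 3.6100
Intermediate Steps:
P(A) = -⅖ (P(A) = -2/5 = -2*⅕ = -⅖)
T(f, r) = -2 + r/2 (T(f, r) = ((r + 1) + 3)/(-2) + r/1 = ((1 + r) + 3)*(-½) + r*1 = (4 + r)*(-½) + r = (-2 - r/2) + r = -2 + r/2)
(T(1, 1) + P(8))² = ((-2 + (½)*1) - ⅖)² = ((-2 + ½) - ⅖)² = (-3/2 - ⅖)² = (-19/10)² = 361/100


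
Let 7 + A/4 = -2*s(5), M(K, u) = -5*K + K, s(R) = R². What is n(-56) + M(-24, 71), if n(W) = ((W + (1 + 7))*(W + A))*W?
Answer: -763296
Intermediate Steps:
M(K, u) = -4*K
A = -228 (A = -28 + 4*(-2*5²) = -28 + 4*(-2*25) = -28 + 4*(-50) = -28 - 200 = -228)
n(W) = W*(-228 + W)*(8 + W) (n(W) = ((W + (1 + 7))*(W - 228))*W = ((W + 8)*(-228 + W))*W = ((8 + W)*(-228 + W))*W = ((-228 + W)*(8 + W))*W = W*(-228 + W)*(8 + W))
n(-56) + M(-24, 71) = -56*(-1824 + (-56)² - 220*(-56)) - 4*(-24) = -56*(-1824 + 3136 + 12320) + 96 = -56*13632 + 96 = -763392 + 96 = -763296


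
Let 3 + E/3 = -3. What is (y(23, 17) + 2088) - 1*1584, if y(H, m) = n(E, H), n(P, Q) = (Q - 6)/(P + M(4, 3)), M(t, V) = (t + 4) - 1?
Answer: 5527/11 ≈ 502.45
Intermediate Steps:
E = -18 (E = -9 + 3*(-3) = -9 - 9 = -18)
M(t, V) = 3 + t (M(t, V) = (4 + t) - 1 = 3 + t)
n(P, Q) = (-6 + Q)/(7 + P) (n(P, Q) = (Q - 6)/(P + (3 + 4)) = (-6 + Q)/(P + 7) = (-6 + Q)/(7 + P))
y(H, m) = 6/11 - H/11 (y(H, m) = (-6 + H)/(7 - 18) = (-6 + H)/(-11) = -(-6 + H)/11 = 6/11 - H/11)
(y(23, 17) + 2088) - 1*1584 = ((6/11 - 1/11*23) + 2088) - 1*1584 = ((6/11 - 23/11) + 2088) - 1584 = (-17/11 + 2088) - 1584 = 22951/11 - 1584 = 5527/11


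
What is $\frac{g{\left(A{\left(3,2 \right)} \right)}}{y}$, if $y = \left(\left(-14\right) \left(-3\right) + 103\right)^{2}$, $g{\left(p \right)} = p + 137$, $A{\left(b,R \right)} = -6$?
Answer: $\frac{131}{21025} \approx 0.0062307$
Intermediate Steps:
$g{\left(p \right)} = 137 + p$
$y = 21025$ ($y = \left(42 + 103\right)^{2} = 145^{2} = 21025$)
$\frac{g{\left(A{\left(3,2 \right)} \right)}}{y} = \frac{137 - 6}{21025} = 131 \cdot \frac{1}{21025} = \frac{131}{21025}$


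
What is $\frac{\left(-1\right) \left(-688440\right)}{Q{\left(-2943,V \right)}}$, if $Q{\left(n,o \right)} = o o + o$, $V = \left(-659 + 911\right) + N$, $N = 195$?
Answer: $\frac{28685}{8344} \approx 3.4378$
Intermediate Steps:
$V = 447$ ($V = \left(-659 + 911\right) + 195 = 252 + 195 = 447$)
$Q{\left(n,o \right)} = o + o^{2}$ ($Q{\left(n,o \right)} = o^{2} + o = o + o^{2}$)
$\frac{\left(-1\right) \left(-688440\right)}{Q{\left(-2943,V \right)}} = \frac{\left(-1\right) \left(-688440\right)}{447 \left(1 + 447\right)} = \frac{688440}{447 \cdot 448} = \frac{688440}{200256} = 688440 \cdot \frac{1}{200256} = \frac{28685}{8344}$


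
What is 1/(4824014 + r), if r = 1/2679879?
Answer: 2679879/12927773814307 ≈ 2.0730e-7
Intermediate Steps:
r = 1/2679879 ≈ 3.7315e-7
1/(4824014 + r) = 1/(4824014 + 1/2679879) = 1/(12927773814307/2679879) = 2679879/12927773814307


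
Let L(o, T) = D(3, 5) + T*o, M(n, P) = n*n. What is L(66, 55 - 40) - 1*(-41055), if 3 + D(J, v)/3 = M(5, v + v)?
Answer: 42111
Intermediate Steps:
M(n, P) = n**2
D(J, v) = 66 (D(J, v) = -9 + 3*5**2 = -9 + 3*25 = -9 + 75 = 66)
L(o, T) = 66 + T*o
L(66, 55 - 40) - 1*(-41055) = (66 + (55 - 40)*66) - 1*(-41055) = (66 + 15*66) + 41055 = (66 + 990) + 41055 = 1056 + 41055 = 42111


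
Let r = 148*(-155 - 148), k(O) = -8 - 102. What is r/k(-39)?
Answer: 22422/55 ≈ 407.67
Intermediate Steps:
k(O) = -110
r = -44844 (r = 148*(-303) = -44844)
r/k(-39) = -44844/(-110) = -44844*(-1/110) = 22422/55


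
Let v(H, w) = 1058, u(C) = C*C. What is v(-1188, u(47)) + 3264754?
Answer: 3265812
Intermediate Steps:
u(C) = C**2
v(-1188, u(47)) + 3264754 = 1058 + 3264754 = 3265812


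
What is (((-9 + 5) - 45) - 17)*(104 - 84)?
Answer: -1320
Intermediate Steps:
(((-9 + 5) - 45) - 17)*(104 - 84) = ((-4 - 45) - 17)*20 = (-49 - 17)*20 = -66*20 = -1320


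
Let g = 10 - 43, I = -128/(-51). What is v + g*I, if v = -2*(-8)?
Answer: -1136/17 ≈ -66.823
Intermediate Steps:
I = 128/51 (I = -128*(-1/51) = 128/51 ≈ 2.5098)
g = -33
v = 16
v + g*I = 16 - 33*128/51 = 16 - 1408/17 = -1136/17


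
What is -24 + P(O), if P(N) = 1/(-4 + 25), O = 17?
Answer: -503/21 ≈ -23.952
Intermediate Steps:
P(N) = 1/21
-24 + P(O) = -24 + 1/21 = -503/21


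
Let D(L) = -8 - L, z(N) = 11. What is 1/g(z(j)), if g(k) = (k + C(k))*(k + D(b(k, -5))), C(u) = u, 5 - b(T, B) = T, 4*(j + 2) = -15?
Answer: 1/198 ≈ 0.0050505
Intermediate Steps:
j = -23/4 (j = -2 + (¼)*(-15) = -2 - 15/4 = -23/4 ≈ -5.7500)
b(T, B) = 5 - T
g(k) = 2*k*(-13 + 2*k) (g(k) = (k + k)*(k + (-8 - (5 - k))) = (2*k)*(k + (-8 + (-5 + k))) = (2*k)*(k + (-13 + k)) = (2*k)*(-13 + 2*k) = 2*k*(-13 + 2*k))
1/g(z(j)) = 1/(2*11*(-13 + 2*11)) = 1/(2*11*(-13 + 22)) = 1/(2*11*9) = 1/198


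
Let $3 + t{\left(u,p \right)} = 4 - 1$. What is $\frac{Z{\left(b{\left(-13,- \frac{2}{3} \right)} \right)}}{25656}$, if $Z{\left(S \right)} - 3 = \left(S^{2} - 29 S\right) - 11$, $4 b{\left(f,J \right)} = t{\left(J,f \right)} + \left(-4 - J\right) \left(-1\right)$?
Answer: $- \frac{1133}{923616} \approx -0.0012267$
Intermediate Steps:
$t{\left(u,p \right)} = 0$ ($t{\left(u,p \right)} = -3 + \left(4 - 1\right) = -3 + 3 = 0$)
$b{\left(f,J \right)} = 1 + \frac{J}{4}$ ($b{\left(f,J \right)} = \frac{0 + \left(-4 - J\right) \left(-1\right)}{4} = \frac{0 + \left(4 + J\right)}{4} = \frac{4 + J}{4} = 1 + \frac{J}{4}$)
$Z{\left(S \right)} = -8 + S^{2} - 29 S$ ($Z{\left(S \right)} = 3 - \left(11 - S^{2} + 29 S\right) = -8 + S^{2} - 29 S$)
$\frac{Z{\left(b{\left(-13,- \frac{2}{3} \right)} \right)}}{25656} = \frac{-8 + \left(1 + \frac{\left(-2\right) \frac{1}{3}}{4}\right)^{2} - 29 \left(1 + \frac{\left(-2\right) \frac{1}{3}}{4}\right)}{25656} = \left(-8 + \left(1 + \frac{\left(-2\right) \frac{1}{3}}{4}\right)^{2} - 29 \left(1 + \frac{\left(-2\right) \frac{1}{3}}{4}\right)\right) \frac{1}{25656} = \left(-8 + \left(1 + \frac{1}{4} \left(- \frac{2}{3}\right)\right)^{2} - 29 \left(1 + \frac{1}{4} \left(- \frac{2}{3}\right)\right)\right) \frac{1}{25656} = \left(-8 + \left(1 - \frac{1}{6}\right)^{2} - 29 \left(1 - \frac{1}{6}\right)\right) \frac{1}{25656} = \left(-8 + \left(\frac{5}{6}\right)^{2} - \frac{145}{6}\right) \frac{1}{25656} = \left(-8 + \frac{25}{36} - \frac{145}{6}\right) \frac{1}{25656} = \left(- \frac{1133}{36}\right) \frac{1}{25656} = - \frac{1133}{923616}$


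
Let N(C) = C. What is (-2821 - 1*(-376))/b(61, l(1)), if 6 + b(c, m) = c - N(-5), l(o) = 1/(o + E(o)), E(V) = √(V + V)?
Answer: -163/4 ≈ -40.750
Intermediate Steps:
E(V) = √2*√V (E(V) = √(2*V) = √2*√V)
l(o) = 1/(o + √2*√o)
b(c, m) = -1 + c (b(c, m) = -6 + (c - 1*(-5)) = -6 + (c + 5) = -6 + (5 + c) = -1 + c)
(-2821 - 1*(-376))/b(61, l(1)) = (-2821 - 1*(-376))/(-1 + 61) = (-2821 + 376)/60 = -2445*1/60 = -163/4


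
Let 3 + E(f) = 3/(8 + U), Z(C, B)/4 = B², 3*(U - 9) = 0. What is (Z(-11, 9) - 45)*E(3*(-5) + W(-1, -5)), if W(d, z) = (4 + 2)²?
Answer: -13392/17 ≈ -787.76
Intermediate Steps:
W(d, z) = 36 (W(d, z) = 6² = 36)
U = 9 (U = 9 + (⅓)*0 = 9 + 0 = 9)
Z(C, B) = 4*B²
E(f) = -48/17 (E(f) = -3 + 3/(8 + 9) = -3 + 3/17 = -48/17)
(Z(-11, 9) - 45)*E(3*(-5) + W(-1, -5)) = (4*9² - 45)*(-48/17) = (4*81 - 45)*(-48/17) = (324 - 45)*(-48/17) = 279*(-48/17) = -13392/17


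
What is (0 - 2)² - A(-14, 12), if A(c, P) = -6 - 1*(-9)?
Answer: 1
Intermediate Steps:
A(c, P) = 3 (A(c, P) = -6 + 9 = 3)
(0 - 2)² - A(-14, 12) = (0 - 2)² - 1*3 = (-2)² - 3 = 4 - 3 = 1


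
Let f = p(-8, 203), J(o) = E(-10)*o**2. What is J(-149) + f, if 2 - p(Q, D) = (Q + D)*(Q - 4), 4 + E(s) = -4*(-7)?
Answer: 535166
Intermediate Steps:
E(s) = 24 (E(s) = -4 - 4*(-7) = -4 + 28 = 24)
p(Q, D) = 2 - (-4 + Q)*(D + Q) (p(Q, D) = 2 - (Q + D)*(Q - 4) = 2 - (D + Q)*(-4 + Q) = 2 - (-4 + Q)*(D + Q))
J(o) = 24*o**2
f = 2342 (f = 2 - 1*(-8)**2 + 4*203 + 4*(-8) - 1*203*(-8) = 2 - 1*64 + 812 - 32 + 1624 = 2 - 64 + 812 - 32 + 1624 = 2342)
J(-149) + f = 24*(-149)**2 + 2342 = 24*22201 + 2342 = 532824 + 2342 = 535166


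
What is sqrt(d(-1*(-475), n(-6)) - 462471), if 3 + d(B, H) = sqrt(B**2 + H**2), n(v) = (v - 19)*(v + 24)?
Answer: sqrt(-462474 + 25*sqrt(685)) ≈ 679.57*I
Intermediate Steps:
n(v) = (-19 + v)*(24 + v)
d(B, H) = -3 + sqrt(B**2 + H**2)
sqrt(d(-1*(-475), n(-6)) - 462471) = sqrt((-3 + sqrt((-1*(-475))**2 + (-456 + (-6)**2 + 5*(-6))**2)) - 462471) = sqrt((-3 + sqrt(475**2 + (-456 + 36 - 30)**2)) - 462471) = sqrt((-3 + sqrt(225625 + (-450)**2)) - 462471) = sqrt((-3 + sqrt(225625 + 202500)) - 462471) = sqrt((-3 + sqrt(428125)) - 462471) = sqrt((-3 + 25*sqrt(685)) - 462471) = sqrt(-462474 + 25*sqrt(685))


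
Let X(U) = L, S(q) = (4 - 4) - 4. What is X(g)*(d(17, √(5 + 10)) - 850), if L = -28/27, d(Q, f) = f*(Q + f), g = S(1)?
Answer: 23380/27 - 476*√15/27 ≈ 797.65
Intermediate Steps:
S(q) = -4 (S(q) = 0 - 4 = -4)
g = -4
L = -28/27 (L = -28*1/27 = -28/27 ≈ -1.0370)
X(U) = -28/27
X(g)*(d(17, √(5 + 10)) - 850) = -28*(√(5 + 10)*(17 + √(5 + 10)) - 850)/27 = -28*(√15*(17 + √15) - 850)/27 = -28*(-850 + √15*(17 + √15))/27 = 23800/27 - 28*√15*(17 + √15)/27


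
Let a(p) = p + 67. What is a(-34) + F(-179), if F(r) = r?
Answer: -146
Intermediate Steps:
a(p) = 67 + p
a(-34) + F(-179) = (67 - 34) - 179 = 33 - 179 = -146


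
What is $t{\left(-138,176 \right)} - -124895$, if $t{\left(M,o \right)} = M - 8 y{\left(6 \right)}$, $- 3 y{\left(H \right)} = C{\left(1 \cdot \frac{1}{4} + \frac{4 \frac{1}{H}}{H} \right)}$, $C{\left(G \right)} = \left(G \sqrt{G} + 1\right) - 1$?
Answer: $124757 + \frac{13 \sqrt{13}}{81} \approx 1.2476 \cdot 10^{5}$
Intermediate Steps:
$C{\left(G \right)} = G^{\frac{3}{2}}$ ($C{\left(G \right)} = \left(G^{\frac{3}{2}} + 1\right) - 1 = \left(1 + G^{\frac{3}{2}}\right) - 1 = G^{\frac{3}{2}}$)
$y{\left(H \right)} = - \frac{\left(\frac{1}{4} + \frac{4}{H^{2}}\right)^{\frac{3}{2}}}{3}$ ($y{\left(H \right)} = - \frac{\left(1 \cdot \frac{1}{4} + \frac{4 \frac{1}{H}}{H}\right)^{\frac{3}{2}}}{3} = - \frac{\left(1 \cdot \frac{1}{4} + \frac{4}{H^{2}}\right)^{\frac{3}{2}}}{3} = - \frac{\left(\frac{1}{4} + \frac{4}{H^{2}}\right)^{\frac{3}{2}}}{3}$)
$t{\left(M,o \right)} = M + \frac{13 \sqrt{13}}{81}$ ($t{\left(M,o \right)} = M - 8 \left(- \frac{\left(1 + \frac{16}{36}\right)^{\frac{3}{2}}}{24}\right) = M - 8 \left(- \frac{\left(1 + 16 \cdot \frac{1}{36}\right)^{\frac{3}{2}}}{24}\right) = M - 8 \left(- \frac{\left(1 + \frac{4}{9}\right)^{\frac{3}{2}}}{24}\right) = M - 8 \left(- \frac{\left(\frac{13}{9}\right)^{\frac{3}{2}}}{24}\right) = M - 8 \left(- \frac{\frac{13}{27} \sqrt{13}}{24}\right) = M - 8 \left(- \frac{13 \sqrt{13}}{648}\right) = M + \frac{13 \sqrt{13}}{81}$)
$t{\left(-138,176 \right)} - -124895 = \left(-138 + \frac{13 \sqrt{13}}{81}\right) - -124895 = \left(-138 + \frac{13 \sqrt{13}}{81}\right) + 124895 = 124757 + \frac{13 \sqrt{13}}{81}$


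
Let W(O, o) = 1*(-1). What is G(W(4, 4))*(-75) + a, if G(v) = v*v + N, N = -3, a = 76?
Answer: 226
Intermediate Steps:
W(O, o) = -1
G(v) = -3 + v² (G(v) = v*v - 3 = v² - 3 = -3 + v²)
G(W(4, 4))*(-75) + a = (-3 + (-1)²)*(-75) + 76 = (-3 + 1)*(-75) + 76 = -2*(-75) + 76 = 150 + 76 = 226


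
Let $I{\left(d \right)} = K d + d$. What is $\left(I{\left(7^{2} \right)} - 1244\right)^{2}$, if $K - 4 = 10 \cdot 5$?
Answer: $2105401$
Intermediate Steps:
$K = 54$ ($K = 4 + 10 \cdot 5 = 4 + 50 = 54$)
$I{\left(d \right)} = 55 d$ ($I{\left(d \right)} = 54 d + d = 55 d$)
$\left(I{\left(7^{2} \right)} - 1244\right)^{2} = \left(55 \cdot 7^{2} - 1244\right)^{2} = \left(55 \cdot 49 - 1244\right)^{2} = \left(2695 - 1244\right)^{2} = 1451^{2} = 2105401$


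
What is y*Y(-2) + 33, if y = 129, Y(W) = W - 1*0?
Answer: -225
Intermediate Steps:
Y(W) = W (Y(W) = W + 0 = W)
y*Y(-2) + 33 = 129*(-2) + 33 = -258 + 33 = -225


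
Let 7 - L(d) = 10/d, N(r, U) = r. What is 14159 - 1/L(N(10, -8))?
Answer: 84953/6 ≈ 14159.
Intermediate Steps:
L(d) = 7 - 10/d
14159 - 1/L(N(10, -8)) = 14159 - 1/(7 - 10/10) = 14159 - 1/(7 - 10*1/10) = 14159 - 1/(7 - 1) = 14159 - 1/6 = 84953/6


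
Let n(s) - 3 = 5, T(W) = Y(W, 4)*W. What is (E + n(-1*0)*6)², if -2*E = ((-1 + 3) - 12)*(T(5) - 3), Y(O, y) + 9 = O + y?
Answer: 1089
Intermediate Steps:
Y(O, y) = -9 + O + y (Y(O, y) = -9 + (O + y) = -9 + O + y)
T(W) = W*(-5 + W) (T(W) = (-9 + W + 4)*W = (-5 + W)*W = W*(-5 + W))
n(s) = 8 (n(s) = 3 + 5 = 8)
E = -15 (E = -((-1 + 3) - 12)*(5*(-5 + 5) - 3)/2 = -(2 - 12)*(5*0 - 3)/2 = -(-5)*(0 - 3) = -(-5)*(-3) = -½*30 = -15)
(E + n(-1*0)*6)² = (-15 + 8*6)² = (-15 + 48)² = 33² = 1089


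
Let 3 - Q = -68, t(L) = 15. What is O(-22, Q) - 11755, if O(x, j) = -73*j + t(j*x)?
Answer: -16923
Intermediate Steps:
Q = 71 (Q = 3 - 1*(-68) = 3 + 68 = 71)
O(x, j) = 15 - 73*j (O(x, j) = -73*j + 15 = 15 - 73*j)
O(-22, Q) - 11755 = (15 - 73*71) - 11755 = (15 - 5183) - 11755 = -5168 - 11755 = -16923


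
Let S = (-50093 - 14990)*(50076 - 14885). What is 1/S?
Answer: -1/2290335853 ≈ -4.3662e-10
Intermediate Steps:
S = -2290335853 (S = -65083*35191 = -2290335853)
1/S = 1/(-2290335853) = -1/2290335853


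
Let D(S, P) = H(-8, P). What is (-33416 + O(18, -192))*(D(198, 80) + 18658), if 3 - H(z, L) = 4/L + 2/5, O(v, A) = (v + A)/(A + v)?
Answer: -2494169113/4 ≈ -6.2354e+8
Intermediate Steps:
O(v, A) = 1 (O(v, A) = (A + v)/(A + v) = 1)
H(z, L) = 13/5 - 4/L (H(z, L) = 3 - (4/L + 2/5) = 3 - (4/L + 2*(⅕)) = 3 - (4/L + ⅖) = 3 - (⅖ + 4/L) = 3 + (-⅖ - 4/L) = 13/5 - 4/L)
D(S, P) = 13/5 - 4/P
(-33416 + O(18, -192))*(D(198, 80) + 18658) = (-33416 + 1)*((13/5 - 4/80) + 18658) = -33415*((13/5 - 4*1/80) + 18658) = -33415*((13/5 - 1/20) + 18658) = -33415*(51/20 + 18658) = -33415*373211/20 = -2494169113/4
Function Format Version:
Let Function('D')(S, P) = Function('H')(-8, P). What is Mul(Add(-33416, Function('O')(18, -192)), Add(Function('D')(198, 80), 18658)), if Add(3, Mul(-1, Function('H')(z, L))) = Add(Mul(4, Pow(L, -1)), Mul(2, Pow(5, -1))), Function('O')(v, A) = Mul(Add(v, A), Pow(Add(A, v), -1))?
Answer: Rational(-2494169113, 4) ≈ -6.2354e+8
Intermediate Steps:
Function('O')(v, A) = 1 (Function('O')(v, A) = Mul(Add(A, v), Pow(Add(A, v), -1)) = 1)
Function('H')(z, L) = Add(Rational(13, 5), Mul(-4, Pow(L, -1))) (Function('H')(z, L) = Add(3, Mul(-1, Add(Mul(4, Pow(L, -1)), Mul(2, Pow(5, -1))))) = Add(3, Mul(-1, Add(Mul(4, Pow(L, -1)), Mul(2, Rational(1, 5))))) = Add(3, Mul(-1, Add(Mul(4, Pow(L, -1)), Rational(2, 5)))) = Add(3, Mul(-1, Add(Rational(2, 5), Mul(4, Pow(L, -1))))) = Add(3, Add(Rational(-2, 5), Mul(-4, Pow(L, -1)))) = Add(Rational(13, 5), Mul(-4, Pow(L, -1))))
Function('D')(S, P) = Add(Rational(13, 5), Mul(-4, Pow(P, -1)))
Mul(Add(-33416, Function('O')(18, -192)), Add(Function('D')(198, 80), 18658)) = Mul(Add(-33416, 1), Add(Add(Rational(13, 5), Mul(-4, Pow(80, -1))), 18658)) = Mul(-33415, Add(Add(Rational(13, 5), Mul(-4, Rational(1, 80))), 18658)) = Mul(-33415, Add(Add(Rational(13, 5), Rational(-1, 20)), 18658)) = Mul(-33415, Add(Rational(51, 20), 18658)) = Mul(-33415, Rational(373211, 20)) = Rational(-2494169113, 4)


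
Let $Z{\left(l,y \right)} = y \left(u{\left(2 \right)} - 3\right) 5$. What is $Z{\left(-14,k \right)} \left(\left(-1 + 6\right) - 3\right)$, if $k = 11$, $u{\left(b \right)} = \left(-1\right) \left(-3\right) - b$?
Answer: $-220$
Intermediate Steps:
$u{\left(b \right)} = 3 - b$
$Z{\left(l,y \right)} = - 10 y$ ($Z{\left(l,y \right)} = y \left(\left(3 - 2\right) - 3\right) 5 = y \left(1 - 3\right) 5 = y \left(-2\right) 5 = - 2 y 5 = - 10 y$)
$Z{\left(-14,k \right)} \left(\left(-1 + 6\right) - 3\right) = \left(-10\right) 11 \left(\left(-1 + 6\right) - 3\right) = - 110 \left(5 - 3\right) = \left(-110\right) 2 = -220$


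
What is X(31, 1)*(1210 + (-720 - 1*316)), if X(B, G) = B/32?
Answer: 2697/16 ≈ 168.56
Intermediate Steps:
X(B, G) = B/32 (X(B, G) = B*(1/32) = B/32)
X(31, 1)*(1210 + (-720 - 1*316)) = ((1/32)*31)*(1210 + (-720 - 1*316)) = 31*(1210 + (-720 - 316))/32 = 31*(1210 - 1036)/32 = (31/32)*174 = 2697/16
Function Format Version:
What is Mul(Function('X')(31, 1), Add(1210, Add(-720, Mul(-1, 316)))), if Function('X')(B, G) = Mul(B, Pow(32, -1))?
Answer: Rational(2697, 16) ≈ 168.56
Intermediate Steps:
Function('X')(B, G) = Mul(Rational(1, 32), B) (Function('X')(B, G) = Mul(B, Rational(1, 32)) = Mul(Rational(1, 32), B))
Mul(Function('X')(31, 1), Add(1210, Add(-720, Mul(-1, 316)))) = Mul(Mul(Rational(1, 32), 31), Add(1210, Add(-720, Mul(-1, 316)))) = Mul(Rational(31, 32), Add(1210, Add(-720, -316))) = Mul(Rational(31, 32), Add(1210, -1036)) = Mul(Rational(31, 32), 174) = Rational(2697, 16)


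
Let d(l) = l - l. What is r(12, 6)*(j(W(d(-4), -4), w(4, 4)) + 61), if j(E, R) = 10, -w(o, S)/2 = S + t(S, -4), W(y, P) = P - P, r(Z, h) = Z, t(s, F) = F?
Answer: 852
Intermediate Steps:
d(l) = 0
W(y, P) = 0
w(o, S) = 8 - 2*S (w(o, S) = -2*(S - 4) = -2*(-4 + S) = 8 - 2*S)
r(12, 6)*(j(W(d(-4), -4), w(4, 4)) + 61) = 12*(10 + 61) = 12*71 = 852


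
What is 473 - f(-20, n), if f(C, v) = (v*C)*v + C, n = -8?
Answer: 1773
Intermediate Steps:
f(C, v) = C + C*v² (f(C, v) = (C*v)*v + C = C*v² + C = C + C*v²)
473 - f(-20, n) = 473 - (-20)*(1 + (-8)²) = 473 - (-20)*(1 + 64) = 473 - (-20)*65 = 473 - 1*(-1300) = 473 + 1300 = 1773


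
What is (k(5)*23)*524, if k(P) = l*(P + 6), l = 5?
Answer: 662860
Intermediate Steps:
k(P) = 30 + 5*P (k(P) = 5*(P + 6) = 5*(6 + P) = 30 + 5*P)
(k(5)*23)*524 = ((30 + 5*5)*23)*524 = ((30 + 25)*23)*524 = (55*23)*524 = 1265*524 = 662860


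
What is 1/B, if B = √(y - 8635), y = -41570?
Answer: -I*√50205/50205 ≈ -0.004463*I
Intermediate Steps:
B = I*√50205 (B = √(-41570 - 8635) = √(-50205) = I*√50205 ≈ 224.06*I)
1/B = 1/(I*√50205) = -I*√50205/50205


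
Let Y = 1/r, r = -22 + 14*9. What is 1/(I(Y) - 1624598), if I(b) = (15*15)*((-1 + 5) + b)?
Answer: -104/168864367 ≈ -6.1588e-7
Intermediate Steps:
r = 104 (r = -22 + 126 = 104)
Y = 1/104 ≈ 0.0096154
I(b) = 900 + 225*b (I(b) = 225*(4 + b) = 900 + 225*b)
1/(I(Y) - 1624598) = 1/((900 + 225*(1/104)) - 1624598) = 1/((900 + 225/104) - 1624598) = 1/(93825/104 - 1624598) = 1/(-168864367/104) = -104/168864367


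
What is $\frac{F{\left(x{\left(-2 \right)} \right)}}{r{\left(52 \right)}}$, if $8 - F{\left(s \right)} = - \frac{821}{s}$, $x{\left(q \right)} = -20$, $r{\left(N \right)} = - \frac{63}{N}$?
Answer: $\frac{8593}{315} \approx 27.279$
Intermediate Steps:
$F{\left(s \right)} = 8 + \frac{821}{s}$ ($F{\left(s \right)} = 8 - - \frac{821}{s} = 8 + \frac{821}{s}$)
$\frac{F{\left(x{\left(-2 \right)} \right)}}{r{\left(52 \right)}} = \frac{8 + \frac{821}{-20}}{\left(-63\right) \frac{1}{52}} = \frac{8 + 821 \left(- \frac{1}{20}\right)}{\left(-63\right) \frac{1}{52}} = \frac{8 - \frac{821}{20}}{- \frac{63}{52}} = \left(- \frac{661}{20}\right) \left(- \frac{52}{63}\right) = \frac{8593}{315}$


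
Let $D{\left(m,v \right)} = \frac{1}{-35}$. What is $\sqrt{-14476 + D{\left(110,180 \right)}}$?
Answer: $\frac{i \sqrt{17733135}}{35} \approx 120.32 i$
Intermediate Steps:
$D{\left(m,v \right)} = - \frac{1}{35}$
$\sqrt{-14476 + D{\left(110,180 \right)}} = \sqrt{-14476 - \frac{1}{35}} = \sqrt{- \frac{506661}{35}} = \frac{i \sqrt{17733135}}{35}$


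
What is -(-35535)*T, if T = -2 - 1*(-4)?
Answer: 71070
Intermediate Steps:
T = 2 (T = -2 + 4 = 2)
-(-35535)*T = -(-35535)*2 = -7107*(-10) = 71070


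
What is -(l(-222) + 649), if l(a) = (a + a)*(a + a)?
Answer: -197785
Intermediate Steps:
l(a) = 4*a² (l(a) = (2*a)*(2*a) = 4*a²)
-(l(-222) + 649) = -(4*(-222)² + 649) = -(4*49284 + 649) = -(197136 + 649) = -1*197785 = -197785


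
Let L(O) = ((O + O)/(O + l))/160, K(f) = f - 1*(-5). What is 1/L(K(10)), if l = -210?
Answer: -1040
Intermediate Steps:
K(f) = 5 + f (K(f) = f + 5 = 5 + f)
L(O) = O/(80*(-210 + O)) (L(O) = ((O + O)/(O - 210))/160 = ((2*O)/(-210 + O))*(1/160) = (2*O/(-210 + O))*(1/160) = O/(80*(-210 + O)))
1/L(K(10)) = 1/((5 + 10)/(80*(-210 + (5 + 10)))) = 1/((1/80)*15/(-210 + 15)) = 1/((1/80)*15/(-195)) = 1/((1/80)*15*(-1/195)) = 1/(-1/1040) = -1040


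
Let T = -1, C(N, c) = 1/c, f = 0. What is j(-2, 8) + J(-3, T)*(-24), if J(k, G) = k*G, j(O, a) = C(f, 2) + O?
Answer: -147/2 ≈ -73.500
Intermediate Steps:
j(O, a) = 1/2 + O
J(k, G) = G*k
j(-2, 8) + J(-3, T)*(-24) = (1/2 - 2) - 1*(-3)*(-24) = -3/2 + 3*(-24) = -3/2 - 72 = -147/2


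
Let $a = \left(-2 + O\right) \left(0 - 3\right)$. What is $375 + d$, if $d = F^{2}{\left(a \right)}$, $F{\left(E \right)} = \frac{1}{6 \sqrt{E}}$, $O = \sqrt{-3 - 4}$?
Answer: $\frac{222751}{594} + \frac{i \sqrt{7}}{1188} \approx 375.0 + 0.0022271 i$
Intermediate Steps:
$O = i \sqrt{7}$ ($O = \sqrt{-7} = i \sqrt{7} \approx 2.6458 i$)
$a = 6 - 3 i \sqrt{7}$ ($a = \left(-2 + i \sqrt{7}\right) \left(0 - 3\right) = \left(-2 + i \sqrt{7}\right) \left(-3\right) = 6 - 3 i \sqrt{7} \approx 6.0 - 7.9373 i$)
$F{\left(E \right)} = \frac{1}{6 \sqrt{E}}$
$d = \frac{1}{36 \left(6 - 3 i \sqrt{7}\right)}$ ($d = \left(\frac{1}{6 \sqrt{6 - 3 i \sqrt{7}}}\right)^{2} = \frac{1}{36 \left(6 - 3 i \sqrt{7}\right)} \approx 0.0016835 + 0.0022271 i$)
$375 + d = 375 + \left(\frac{1}{594} + \frac{i \sqrt{7}}{1188}\right) = \frac{222751}{594} + \frac{i \sqrt{7}}{1188}$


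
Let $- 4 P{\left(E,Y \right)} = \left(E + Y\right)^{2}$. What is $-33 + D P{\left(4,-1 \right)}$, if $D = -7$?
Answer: $- \frac{69}{4} \approx -17.25$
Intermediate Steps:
$P{\left(E,Y \right)} = - \frac{\left(E + Y\right)^{2}}{4}$
$-33 + D P{\left(4,-1 \right)} = -33 - 7 \left(- \frac{\left(4 - 1\right)^{2}}{4}\right) = -33 - 7 \left(- \frac{3^{2}}{4}\right) = -33 - 7 \left(\left(- \frac{1}{4}\right) 9\right) = -33 - - \frac{63}{4} = -33 + \frac{63}{4} = - \frac{69}{4}$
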